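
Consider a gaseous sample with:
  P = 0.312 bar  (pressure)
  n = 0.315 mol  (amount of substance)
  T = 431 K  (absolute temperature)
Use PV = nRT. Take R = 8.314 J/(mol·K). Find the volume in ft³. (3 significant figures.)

1.28 ft³

Solving PV = nRT for V: V = nRT/P.
P = 0.312 bar = 31200 Pa; n = 0.315 mol; T = 431 K; R = 8.314 J/(mol·K).
V = 0.03618 m³
0.03618 m³ × (1 ft³ / 0.02832 m³) = 1.278 ft³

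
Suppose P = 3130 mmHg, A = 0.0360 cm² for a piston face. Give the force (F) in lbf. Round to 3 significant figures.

Rearranging: F = P·A.
P = 3130 mmHg = 4.173×10^5 Pa; A = 0.0360 cm² = 3.600×10^-6 m².
F = 1.502 N
1.502 N × (1 lbf / 4.448 N) = 0.3377 lbf

0.338 lbf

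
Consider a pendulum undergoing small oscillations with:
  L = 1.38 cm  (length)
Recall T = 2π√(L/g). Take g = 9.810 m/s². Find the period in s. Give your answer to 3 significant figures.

Directly: T = 2π√(L/g).
L = 1.38 cm = 0.01380 m; g = 9.810 m/s².
T = 0.2357 s

0.236 s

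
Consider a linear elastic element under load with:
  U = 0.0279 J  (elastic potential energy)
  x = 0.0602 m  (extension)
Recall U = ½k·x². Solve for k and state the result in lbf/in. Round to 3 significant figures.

0.0879 lbf/in

Rearranging U = ½k·x² for k: k = 2U/x².
U = 0.0279 J; x = 0.0602 m.
k = 15.40 N/m
15.40 N/m × (1 lbf/in / 175.1 N/m) = 0.08792 lbf/in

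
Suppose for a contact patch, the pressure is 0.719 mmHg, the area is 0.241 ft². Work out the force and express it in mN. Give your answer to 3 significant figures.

2150 mN

Rearranging: F = P·A.
P = 0.719 mmHg = 95.86 Pa; A = 0.241 ft² = 0.02239 m².
F = 2.146 N  (the unit combination reduces to kg·m/s² = N)
2.146 N × (1 mN / 0.001000 N) = 2146 mN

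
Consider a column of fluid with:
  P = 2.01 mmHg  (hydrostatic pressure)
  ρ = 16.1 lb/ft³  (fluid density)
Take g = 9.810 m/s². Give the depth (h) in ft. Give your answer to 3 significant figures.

Rearranging: h = P/(ρ·g).
P = 2.01 mmHg = 268.0 Pa; ρ = 16.1 lb/ft³ = 257.9 kg/m³; g = 9.810 m/s².
h = 0.1059 m
0.1059 m × (1 ft / 0.3048 m) = 0.3475 ft

0.348 ft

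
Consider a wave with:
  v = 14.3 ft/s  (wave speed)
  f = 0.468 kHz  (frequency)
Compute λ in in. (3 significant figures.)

Solving v = f·λ for λ: λ = v/f.
v = 14.3 ft/s = 4.359 m/s; f = 0.468 kHz = 468.0 Hz.
λ = 0.009313 m
0.009313 m × (1 in / 0.02540 m) = 0.3667 in

0.367 in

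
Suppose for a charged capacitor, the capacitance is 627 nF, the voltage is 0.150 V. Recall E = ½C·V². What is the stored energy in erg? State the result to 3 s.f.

0.0705 erg

E is given directly by: E = ½CV².
C = 627 nF = 6.270×10^-7 F; V = 0.150 V.
E = 7.054×10^-9 J  (the unit combination reduces to kg·m²/s² = J)
7.054×10^-9 J × (1 erg / 1.000×10^-7 J) = 0.07054 erg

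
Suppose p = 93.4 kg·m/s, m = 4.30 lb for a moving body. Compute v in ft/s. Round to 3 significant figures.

157 ft/s

Rearranging p = m·v for v: v = p/m.
p = 93.4 kg·m/s; m = 4.30 lb = 1.950 kg.
v = 47.89 m/s
47.89 m/s × (1 ft/s / 0.3048 m/s) = 157.1 ft/s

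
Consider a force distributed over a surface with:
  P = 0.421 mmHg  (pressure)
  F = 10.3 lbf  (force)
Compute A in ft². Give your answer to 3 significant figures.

8.79 ft²

Rearranging P = F/A for A: A = F/P.
P = 0.421 mmHg = 56.13 Pa; F = 10.3 lbf = 45.82 N.
A = 0.8163 m²
0.8163 m² × (1 ft² / 0.09290 m²) = 8.786 ft²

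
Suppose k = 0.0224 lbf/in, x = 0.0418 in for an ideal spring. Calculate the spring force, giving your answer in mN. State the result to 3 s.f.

From Hooke's law: F = kx.
k = 0.0224 lbf/in = 3.923 N/m; x = 0.0418 in = 0.001062 m.
F = 0.004165 N
0.004165 N × (1 mN / 0.001000 N) = 4.165 mN

4.16 mN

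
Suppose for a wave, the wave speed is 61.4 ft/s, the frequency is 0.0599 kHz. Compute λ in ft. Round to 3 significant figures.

Rearranging v = f·λ for λ: λ = v/f.
v = 61.4 ft/s = 18.71 m/s; f = 0.0599 kHz = 59.90 Hz.
λ = 0.3124 m
0.3124 m × (1 ft / 0.3048 m) = 1.025 ft

1.03 ft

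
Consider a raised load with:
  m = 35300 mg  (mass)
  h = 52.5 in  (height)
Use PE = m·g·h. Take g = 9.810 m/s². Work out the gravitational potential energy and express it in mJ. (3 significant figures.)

PE is given directly by: PE = mgh.
m = 35300 mg = 0.03530 kg; h = 52.5 in = 1.333 m; g = 9.810 m/s².
PE = 0.4618 J
0.4618 J × (1 mJ / 0.001000 J) = 461.8 mJ

462 mJ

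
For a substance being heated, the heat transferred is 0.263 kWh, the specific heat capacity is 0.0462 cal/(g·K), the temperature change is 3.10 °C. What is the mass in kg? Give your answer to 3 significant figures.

1580 kg

Solving Q = m·c·ΔT for m: m = Q/(c·ΔT).
Q = 0.263 kWh = 9.468×10^5 J; c = 0.0462 cal/(g·K) = 193.3 J/(kg·K); ΔT = 3.10 °C = 3.100 K.
m = 1580 kg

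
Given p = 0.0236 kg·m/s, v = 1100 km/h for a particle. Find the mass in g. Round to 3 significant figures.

0.0772 g

Solving p = m·v for m: m = p/v.
p = 0.0236 kg·m/s; v = 1100 km/h = 305.6 m/s.
m = 7.724×10^-5 kg
7.724×10^-5 kg × (1 g / 0.001000 kg) = 0.07724 g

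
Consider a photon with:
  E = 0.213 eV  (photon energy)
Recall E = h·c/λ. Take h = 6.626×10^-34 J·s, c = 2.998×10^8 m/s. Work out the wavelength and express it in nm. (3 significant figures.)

Rearranging: λ = hc/E.
E = 0.213 eV = 3.413×10^-20 J; h = 6.626×10^-34 J·s; c = 2.998×10^8 m/s.
λ = 5.821×10^-6 m
5.821×10^-6 m × (1 nm / 1.000×10^-9 m) = 5821 nm

5820 nm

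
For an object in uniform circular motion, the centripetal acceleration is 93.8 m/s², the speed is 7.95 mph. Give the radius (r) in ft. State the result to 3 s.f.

Rearranging a = v²/r for r: r = v²/a.
a = 93.8 m/s²; v = 7.95 mph = 3.554 m/s.
r = 0.1347 m
0.1347 m × (1 ft / 0.3048 m) = 0.4418 ft

0.442 ft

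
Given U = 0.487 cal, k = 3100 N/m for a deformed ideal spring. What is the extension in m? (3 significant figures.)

0.0363 m

Rearranging: x = √(2U/k).
U = 0.487 cal = 2.038 J; k = 3100 N/m.
x = 0.03626 m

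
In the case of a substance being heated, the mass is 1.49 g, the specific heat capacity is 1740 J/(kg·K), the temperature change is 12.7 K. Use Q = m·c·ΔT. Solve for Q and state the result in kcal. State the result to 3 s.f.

0.00787 kcal

Directly: Q = mcΔT.
m = 1.49 g = 0.001490 kg; c = 1740 J/(kg·K); ΔT = 12.7 K.
Q = 32.93 J
32.93 J × (1 kcal / 4184 J) = 0.007870 kcal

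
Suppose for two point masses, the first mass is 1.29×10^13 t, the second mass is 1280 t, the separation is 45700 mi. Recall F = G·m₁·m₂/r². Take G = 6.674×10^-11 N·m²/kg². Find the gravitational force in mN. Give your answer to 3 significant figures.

0.204 mN

From Newton's law of gravitation: F = Gm₁m₂/r².
m₁ = 1.29×10^13 t = 1.290×10^16 kg; m₂ = 1280 t = 1.280×10^6 kg; r = 45700 mi = 7.355×10^7 m; G = 6.674×10^-11 N·m²/kg².
F = 2.037×10^-4 N  (the unit combination reduces to kg·m/s² = N)
2.037×10^-4 N × (1 mN / 0.001000 N) = 0.2037 mN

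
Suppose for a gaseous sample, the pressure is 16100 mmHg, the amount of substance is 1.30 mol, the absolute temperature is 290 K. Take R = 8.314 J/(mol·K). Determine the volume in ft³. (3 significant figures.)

From the ideal-gas law: V = nRT/P.
P = 16100 mmHg = 2.146×10^6 Pa; n = 1.30 mol; T = 290 K; R = 8.314 J/(mol·K).
V = 0.001460 m³
0.001460 m³ × (1 ft³ / 0.02832 m³) = 0.05157 ft³

0.0516 ft³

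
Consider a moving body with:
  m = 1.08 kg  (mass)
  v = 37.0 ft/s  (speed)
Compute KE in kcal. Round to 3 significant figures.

0.0164 kcal

Directly: KE = ½mv².
m = 1.08 kg; v = 37.0 ft/s = 11.28 m/s.
KE = 68.68 J
68.68 J × (1 kcal / 4184 J) = 0.01641 kcal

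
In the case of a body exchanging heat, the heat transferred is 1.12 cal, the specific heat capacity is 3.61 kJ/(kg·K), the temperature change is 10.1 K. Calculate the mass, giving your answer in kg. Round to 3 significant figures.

1.29×10^-4 kg

Solving Q = m·c·ΔT for m: m = Q/(c·ΔT).
Q = 1.12 cal = 4.686 J; c = 3.61 kJ/(kg·K) = 3610 J/(kg·K); ΔT = 10.1 K.
m = 1.285×10^-4 kg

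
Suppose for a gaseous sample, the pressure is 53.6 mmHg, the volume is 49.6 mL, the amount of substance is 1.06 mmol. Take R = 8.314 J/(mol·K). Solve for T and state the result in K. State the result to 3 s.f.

Solving PV = nRT for T: T = PV/(nR).
P = 53.6 mmHg = 7146 Pa; V = 49.6 mL = 4.960×10^-5 m³; n = 1.06 mmol = 0.001060 mol; R = 8.314 J/(mol·K).
T = 40.22 K

40.2 K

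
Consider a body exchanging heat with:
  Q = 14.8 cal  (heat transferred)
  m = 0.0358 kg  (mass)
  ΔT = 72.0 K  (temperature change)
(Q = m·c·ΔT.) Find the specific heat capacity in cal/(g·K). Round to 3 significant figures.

Rearranging: c = Q/(m·ΔT).
Q = 14.8 cal = 61.92 J; m = 0.0358 kg; ΔT = 72.0 K.
c = 24.02 J/(kg·K)
24.02 J/(kg·K) × (1 cal/(g·K) / 4184 J/(kg·K)) = 0.005742 cal/(g·K)

0.00574 cal/(g·K)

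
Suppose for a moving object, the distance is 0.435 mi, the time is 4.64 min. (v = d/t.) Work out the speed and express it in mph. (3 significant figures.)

Directly: v = d/t.
d = 0.435 mi = 700.1 m; t = 4.64 min = 278.4 s.
v = 2.515 m/s
2.515 m/s × (1 mph / 0.4470 m/s) = 5.625 mph

5.63 mph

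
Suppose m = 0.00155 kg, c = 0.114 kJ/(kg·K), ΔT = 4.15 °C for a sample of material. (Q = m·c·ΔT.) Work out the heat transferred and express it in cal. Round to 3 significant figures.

0.175 cal

Directly: Q = mcΔT.
m = 0.00155 kg; c = 0.114 kJ/(kg·K) = 114.0 J/(kg·K); ΔT = 4.15 °C = 4.150 K.
Q = 0.7333 J
0.7333 J × (1 cal / 4.184 J) = 0.1753 cal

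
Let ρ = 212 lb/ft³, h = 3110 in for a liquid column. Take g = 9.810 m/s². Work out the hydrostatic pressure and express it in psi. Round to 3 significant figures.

P is given directly by: P = ρgh.
ρ = 212 lb/ft³ = 3396 kg/m³; h = 3110 in = 78.99 m; g = 9.810 m/s².
P = 2.632×10^6 Pa
2.632×10^6 Pa × (1 psi / 6895 Pa) = 381.7 psi

382 psi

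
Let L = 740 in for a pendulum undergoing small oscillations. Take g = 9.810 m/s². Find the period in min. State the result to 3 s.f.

0.145 min

Directly: T = 2π√(L/g).
L = 740 in = 18.80 m; g = 9.810 m/s².
T = 8.697 s
8.697 s × (1 min / 60.00 s) = 0.1450 min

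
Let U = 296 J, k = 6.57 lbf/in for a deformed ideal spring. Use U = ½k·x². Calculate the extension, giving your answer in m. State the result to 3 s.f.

Solving U = ½k·x² for x: x = √(2U/k).
U = 296 J; k = 6.57 lbf/in = 1151 N/m.
x = 0.7173 m

0.717 m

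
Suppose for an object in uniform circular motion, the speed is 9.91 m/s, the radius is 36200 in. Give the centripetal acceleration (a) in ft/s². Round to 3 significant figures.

a is given directly by: a = v²/r.
v = 9.91 m/s; r = 36200 in = 919.5 m.
a = 0.1068 m/s²
0.1068 m/s² × (1 ft/s² / 0.3048 m/s²) = 0.3504 ft/s²

0.350 ft/s²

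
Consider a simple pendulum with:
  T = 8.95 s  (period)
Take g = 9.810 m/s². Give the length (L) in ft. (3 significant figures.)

65.3 ft

Solving T = 2π√(L/g) for L: L = g·(T/2π)².
T = 8.95 s; g = 9.810 m/s².
L = 19.90 m
19.90 m × (1 ft / 0.3048 m) = 65.30 ft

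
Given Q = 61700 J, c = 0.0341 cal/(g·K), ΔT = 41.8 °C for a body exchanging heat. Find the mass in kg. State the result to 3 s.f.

Rearranging: m = Q/(c·ΔT).
Q = 61700 J; c = 0.0341 cal/(g·K) = 142.7 J/(kg·K); ΔT = 41.8 °C = 41.80 K.
m = 10.35 kg

10.3 kg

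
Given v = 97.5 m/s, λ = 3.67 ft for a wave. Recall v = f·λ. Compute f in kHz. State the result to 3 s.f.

0.0872 kHz

Rearranging v = f·λ for f: f = v/λ.
v = 97.5 m/s; λ = 3.67 ft = 1.119 m.
f = 87.16 Hz
87.16 Hz × (1 kHz / 1000 Hz) = 0.08716 kHz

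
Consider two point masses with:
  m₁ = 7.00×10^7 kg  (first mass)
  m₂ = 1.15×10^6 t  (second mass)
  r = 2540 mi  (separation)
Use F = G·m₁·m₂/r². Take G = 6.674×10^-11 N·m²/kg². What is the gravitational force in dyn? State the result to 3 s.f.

From Newton's law of gravitation: F = Gm₁m₂/r².
m₁ = 7.00×10^7 kg; m₂ = 1.15×10^6 t = 1.150×10^9 kg; r = 2540 mi = 4.088×10^6 m; G = 6.674×10^-11 N·m²/kg².
F = 3.215×10^-7 N  (the unit combination reduces to kg·m/s² = N)
3.215×10^-7 N × (1 dyn / 1.000×10^-5 N) = 0.03215 dyn

0.0322 dyn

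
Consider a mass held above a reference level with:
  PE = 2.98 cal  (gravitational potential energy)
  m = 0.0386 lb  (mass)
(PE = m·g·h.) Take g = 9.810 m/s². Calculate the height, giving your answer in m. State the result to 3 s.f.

72.6 m

Rearranging PE = m·g·h for h: h = PE/(m·g).
PE = 2.98 cal = 12.47 J; m = 0.0386 lb = 0.01751 kg; g = 9.810 m/s².
h = 72.59 m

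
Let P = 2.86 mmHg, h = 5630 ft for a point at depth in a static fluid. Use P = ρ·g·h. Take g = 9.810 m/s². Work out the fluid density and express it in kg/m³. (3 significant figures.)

Rearranging: ρ = P/(g·h).
P = 2.86 mmHg = 381.3 Pa; h = 5630 ft = 1716 m; g = 9.810 m/s².
ρ = 0.02265 kg/m³

0.0227 kg/m³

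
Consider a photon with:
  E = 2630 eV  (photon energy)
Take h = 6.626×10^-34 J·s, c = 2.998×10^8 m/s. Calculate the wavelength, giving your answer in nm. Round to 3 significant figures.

Rearranging: λ = hc/E.
E = 2630 eV = 4.214×10^-16 J; h = 6.626×10^-34 J·s; c = 2.998×10^8 m/s.
λ = 4.714×10^-10 m
4.714×10^-10 m × (1 nm / 1.000×10^-9 m) = 0.4714 nm

0.471 nm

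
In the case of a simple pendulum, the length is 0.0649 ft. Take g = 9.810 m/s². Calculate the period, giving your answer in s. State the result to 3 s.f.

0.282 s

T is given directly by: T = 2π√(L/g).
L = 0.0649 ft = 0.01978 m; g = 9.810 m/s².
T = 0.2821 s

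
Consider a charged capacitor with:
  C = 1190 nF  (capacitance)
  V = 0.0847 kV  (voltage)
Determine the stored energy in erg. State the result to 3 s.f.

E is given directly by: E = ½CV².
C = 1190 nF = 1.190×10^-6 F; V = 0.0847 kV = 84.70 V.
E = 0.004269 J
0.004269 J × (1 erg / 1.000×10^-7 J) = 42686 erg

42700 erg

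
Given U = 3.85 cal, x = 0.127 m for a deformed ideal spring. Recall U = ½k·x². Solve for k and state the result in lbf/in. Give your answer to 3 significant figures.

Rearranging U = ½k·x² for k: k = 2U/x².
U = 3.85 cal = 16.11 J; x = 0.127 m.
k = 1997 N/m
1997 N/m × (1 lbf/in / 175.1 N/m) = 11.41 lbf/in

11.4 lbf/in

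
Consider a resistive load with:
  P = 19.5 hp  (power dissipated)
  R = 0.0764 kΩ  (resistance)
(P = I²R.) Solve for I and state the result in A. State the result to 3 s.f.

13.8 A

Rearranging P = I²R for I: I = √(P/R).
P = 19.5 hp = 14541 W; R = 0.0764 kΩ = 76.40 Ω.
I = 13.80 A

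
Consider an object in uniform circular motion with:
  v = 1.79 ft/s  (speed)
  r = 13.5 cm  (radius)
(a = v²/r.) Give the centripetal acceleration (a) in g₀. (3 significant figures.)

0.225 g₀

a is given directly by: a = v²/r.
v = 1.79 ft/s = 0.5456 m/s; r = 13.5 cm = 0.1350 m.
a = 2.205 m/s²
2.205 m/s² × (1 g₀ / 9.807 m/s²) = 0.2248 g₀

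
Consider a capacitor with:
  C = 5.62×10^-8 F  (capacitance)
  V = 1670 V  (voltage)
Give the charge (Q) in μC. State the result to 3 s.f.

Rearranging: Q = CV.
C = 5.62×10^-8 F; V = 1670 V.
Q = 9.385×10^-5 C  (the unit combination reduces to A·s = C)
9.385×10^-5 C × (1 μC / 1.000×10^-6 C) = 93.85 μC

93.9 μC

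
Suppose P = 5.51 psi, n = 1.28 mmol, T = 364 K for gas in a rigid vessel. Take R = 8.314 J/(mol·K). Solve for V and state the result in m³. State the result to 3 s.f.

Rearranging: V = nRT/P.
P = 5.51 psi = 37990 Pa; n = 1.28 mmol = 0.001280 mol; T = 364 K; R = 8.314 J/(mol·K).
V = 1.020×10^-4 m³

1.02×10^-4 m³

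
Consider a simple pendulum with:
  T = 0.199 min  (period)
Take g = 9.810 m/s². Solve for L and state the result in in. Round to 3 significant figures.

1390 in

Solving T = 2π√(L/g) for L: L = g·(T/2π)².
T = 0.199 min = 11.94 s; g = 9.810 m/s².
L = 35.43 m
35.43 m × (1 in / 0.02540 m) = 1395 in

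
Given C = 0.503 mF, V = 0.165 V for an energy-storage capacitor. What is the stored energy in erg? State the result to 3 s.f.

Directly: E = ½CV².
C = 0.503 mF = 5.030×10^-4 F; V = 0.165 V.
E = 6.847×10^-6 J
6.847×10^-6 J × (1 erg / 1.000×10^-7 J) = 68.47 erg

68.5 erg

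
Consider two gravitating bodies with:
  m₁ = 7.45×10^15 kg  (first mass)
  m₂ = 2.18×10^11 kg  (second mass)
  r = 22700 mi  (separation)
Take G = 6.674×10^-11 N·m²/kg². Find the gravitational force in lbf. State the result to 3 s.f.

F is given directly by: F = Gm₁m₂/r².
m₁ = 7.45×10^15 kg; m₂ = 2.18×10^11 kg; r = 22700 mi = 3.653×10^7 m; G = 6.674×10^-11 N·m²/kg².
F = 81.22 N  (the unit combination reduces to kg·m/s² = N)
81.22 N × (1 lbf / 4.448 N) = 18.26 lbf

18.3 lbf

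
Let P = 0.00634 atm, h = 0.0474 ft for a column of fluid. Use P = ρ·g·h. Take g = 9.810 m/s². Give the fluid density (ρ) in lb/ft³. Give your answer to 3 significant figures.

Rearranging: ρ = P/(g·h).
P = 0.00634 atm = 642.4 Pa; h = 0.0474 ft = 0.01445 m; g = 9.810 m/s².
ρ = 4533 kg/m³
4533 kg/m³ × (1 lb/ft³ / 16.02 kg/m³) = 283.0 lb/ft³

283 lb/ft³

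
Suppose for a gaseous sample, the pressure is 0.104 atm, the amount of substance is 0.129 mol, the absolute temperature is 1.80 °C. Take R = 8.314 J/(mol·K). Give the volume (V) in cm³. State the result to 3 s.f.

28000 cm³

From the ideal-gas law: V = nRT/P.
P = 0.104 atm = 10538 Pa; n = 0.129 mol; T = 1.80 °C = 274.9 K; R = 8.314 J/(mol·K).
V = 0.02798 m³
0.02798 m³ × (1 cm³ / 1.000×10^-6 m³) = 27984 cm³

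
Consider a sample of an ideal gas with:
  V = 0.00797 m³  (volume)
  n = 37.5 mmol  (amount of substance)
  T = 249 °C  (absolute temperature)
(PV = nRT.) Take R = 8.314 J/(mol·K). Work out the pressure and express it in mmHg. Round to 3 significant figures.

153 mmHg

Directly: P = nRT/V.
V = 0.00797 m³; n = 37.5 mmol = 0.03750 mol; T = 249 °C = 522.1 K; R = 8.314 J/(mol·K).
P = 20426 Pa
20426 Pa × (1 mmHg / 133.3 Pa) = 153.2 mmHg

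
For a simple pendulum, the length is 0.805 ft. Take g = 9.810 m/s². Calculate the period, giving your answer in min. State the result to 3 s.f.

T is given directly by: T = 2π√(L/g).
L = 0.805 ft = 0.2454 m; g = 9.810 m/s².
T = 0.9937 s
0.9937 s × (1 min / 60.00 s) = 0.01656 min

0.0166 min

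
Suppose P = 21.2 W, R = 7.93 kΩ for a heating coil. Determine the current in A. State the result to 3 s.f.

0.0517 A

Rearranging: I = √(P/R).
P = 21.2 W; R = 7.93 kΩ = 7930 Ω.
I = 0.05170 A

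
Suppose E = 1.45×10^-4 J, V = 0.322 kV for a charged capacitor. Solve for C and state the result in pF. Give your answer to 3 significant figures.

Solving E = ½C·V² for C: C = 2E/V².
E = 1.45×10^-4 J; V = 0.322 kV = 322.0 V.
C = 2.797×10^-9 F
2.797×10^-9 F × (1 pF / 1.000×10^-12 F) = 2797 pF

2800 pF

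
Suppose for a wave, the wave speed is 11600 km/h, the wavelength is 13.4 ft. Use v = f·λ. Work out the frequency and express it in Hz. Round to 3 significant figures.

Rearranging v = f·λ for f: f = v/λ.
v = 11600 km/h = 3222 m/s; λ = 13.4 ft = 4.084 m.
f = 788.9 Hz

789 Hz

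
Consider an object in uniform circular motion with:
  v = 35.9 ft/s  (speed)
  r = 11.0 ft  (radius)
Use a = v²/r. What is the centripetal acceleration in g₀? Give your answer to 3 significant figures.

Directly: a = v²/r.
v = 35.9 ft/s = 10.94 m/s; r = 11.0 ft = 3.353 m.
a = 35.71 m/s²
35.71 m/s² × (1 g₀ / 9.807 m/s²) = 3.642 g₀

3.64 g₀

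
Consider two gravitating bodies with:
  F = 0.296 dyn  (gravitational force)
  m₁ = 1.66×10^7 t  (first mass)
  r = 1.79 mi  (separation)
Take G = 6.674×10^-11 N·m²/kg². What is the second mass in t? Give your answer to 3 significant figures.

0.0222 t

Rearranging F = G·m₁·m₂/r² for m₂: m₂ = F·r²/(G·m₁).
F = 0.296 dyn = 2.960×10^-6 N; m₁ = 1.66×10^7 t = 1.660×10^10 kg; r = 1.79 mi = 2881 m; G = 6.674×10^-11 N·m²/kg².
m₂ = 22.17 kg
22.17 kg × (1 t / 1000 kg) = 0.02217 t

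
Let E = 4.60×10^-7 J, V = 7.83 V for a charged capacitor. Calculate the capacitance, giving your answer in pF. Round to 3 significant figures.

Solving E = ½C·V² for C: C = 2E/V².
E = 4.60×10^-7 J; V = 7.83 V.
C = 1.501×10^-8 F
1.501×10^-8 F × (1 pF / 1.000×10^-12 F) = 15006 pF

15000 pF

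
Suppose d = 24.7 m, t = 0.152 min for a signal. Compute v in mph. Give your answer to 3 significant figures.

v is given directly by: v = d/t.
d = 24.7 m; t = 0.152 min = 9.120 s.
v = 2.708 m/s
2.708 m/s × (1 mph / 0.4470 m/s) = 6.058 mph

6.06 mph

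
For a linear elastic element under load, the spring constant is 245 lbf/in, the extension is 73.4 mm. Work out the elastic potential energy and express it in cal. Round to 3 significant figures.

27.6 cal

U is given directly by: U = ½kx².
k = 245 lbf/in = 42906 N/m; x = 73.4 mm = 0.07340 m.
U = 115.6 J
115.6 J × (1 cal / 4.184 J) = 27.62 cal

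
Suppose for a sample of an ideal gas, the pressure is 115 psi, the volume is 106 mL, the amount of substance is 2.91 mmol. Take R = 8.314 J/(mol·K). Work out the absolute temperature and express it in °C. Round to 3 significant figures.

From the ideal-gas law: T = PV/(nR).
P = 115 psi = 7.929×10^5 Pa; V = 106 mL = 1.060×10^-4 m³; n = 2.91 mmol = 0.002910 mol; R = 8.314 J/(mol·K).
T = 3474 K
3474 K − 273.15 = 3201 °C

3200 °C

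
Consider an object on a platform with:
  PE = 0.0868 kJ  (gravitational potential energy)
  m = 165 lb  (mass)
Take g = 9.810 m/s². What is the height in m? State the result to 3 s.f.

Solving PE = m·g·h for h: h = PE/(m·g).
PE = 0.0868 kJ = 86.80 J; m = 165 lb = 74.84 kg; g = 9.810 m/s².
h = 0.1182 m

0.118 m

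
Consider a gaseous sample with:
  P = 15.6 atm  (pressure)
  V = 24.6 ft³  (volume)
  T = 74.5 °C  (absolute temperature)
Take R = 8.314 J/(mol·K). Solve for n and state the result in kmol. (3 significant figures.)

0.381 kmol

From the ideal-gas law: n = PV/(RT).
P = 15.6 atm = 1.581×10^6 Pa; V = 24.6 ft³ = 0.6966 m³; T = 74.5 °C = 347.6 K; R = 8.314 J/(mol·K).
n = 381.0 mol
381.0 mol × (1 kmol / 1000 mol) = 0.3810 kmol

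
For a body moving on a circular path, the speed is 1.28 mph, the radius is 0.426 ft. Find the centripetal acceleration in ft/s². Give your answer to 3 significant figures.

Directly: a = v²/r.
v = 1.28 mph = 0.5722 m/s; r = 0.426 ft = 0.1298 m.
a = 2.522 m/s²
2.522 m/s² × (1 ft/s² / 0.3048 m/s²) = 8.273 ft/s²

8.27 ft/s²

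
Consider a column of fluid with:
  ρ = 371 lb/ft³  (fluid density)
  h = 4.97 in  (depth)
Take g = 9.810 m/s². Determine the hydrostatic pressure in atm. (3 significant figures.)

0.0726 atm

Directly: P = ρgh.
ρ = 371 lb/ft³ = 5943 kg/m³; h = 4.97 in = 0.1262 m; g = 9.810 m/s².
P = 7360 Pa  (the unit combination reduces to kg/(m·s²) = Pa)
7360 Pa × (1 atm / 1.013×10^5 Pa) = 0.07263 atm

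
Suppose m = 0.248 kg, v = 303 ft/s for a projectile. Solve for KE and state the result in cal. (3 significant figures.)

KE is given directly by: KE = ½mv².
m = 0.248 kg; v = 303 ft/s = 92.35 m/s.
KE = 1058 J  (the unit combination reduces to kg·m²/s² = J)
1058 J × (1 cal / 4.184 J) = 252.8 cal

253 cal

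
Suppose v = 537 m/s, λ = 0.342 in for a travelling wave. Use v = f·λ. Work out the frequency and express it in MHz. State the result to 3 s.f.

Rearranging: f = v/λ.
v = 537 m/s; λ = 0.342 in = 0.008687 m.
f = 61818 Hz
61818 Hz × (1 MHz / 1.000×10^6 Hz) = 0.06182 MHz

0.0618 MHz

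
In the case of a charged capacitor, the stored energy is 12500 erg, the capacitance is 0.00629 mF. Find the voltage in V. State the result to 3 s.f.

Rearranging: V = √(2E/C).
E = 12500 erg = 0.001250 J; C = 0.00629 mF = 6.290×10^-6 F.
V = 19.94 V  (the unit combination reduces to kg·m²/(A·s³) = V)

19.9 V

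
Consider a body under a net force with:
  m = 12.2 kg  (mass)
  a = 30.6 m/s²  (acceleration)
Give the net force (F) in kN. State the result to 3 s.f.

Directly: F = m·a.
m = 12.2 kg; a = 30.6 m/s².
F = 373.3 N  (the unit combination reduces to kg·m/s² = N)
373.3 N × (1 kN / 1000 N) = 0.3733 kN

0.373 kN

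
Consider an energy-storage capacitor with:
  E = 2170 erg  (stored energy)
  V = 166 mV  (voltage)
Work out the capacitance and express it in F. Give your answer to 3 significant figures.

0.0157 F

Rearranging: C = 2E/V².
E = 2170 erg = 2.170×10^-4 J; V = 166 mV = 0.1660 V.
C = 0.01575 F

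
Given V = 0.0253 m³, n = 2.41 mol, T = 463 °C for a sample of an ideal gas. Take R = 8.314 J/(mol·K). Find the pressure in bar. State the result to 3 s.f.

P is given directly by: P = nRT/V.
V = 0.0253 m³; n = 2.41 mol; T = 463 °C = 736.1 K; R = 8.314 J/(mol·K).
P = 5.830×10^5 Pa  (the unit combination reduces to kg/(m·s²) = Pa)
5.830×10^5 Pa × (1 bar / 1.000×10^5 Pa) = 5.830 bar

5.83 bar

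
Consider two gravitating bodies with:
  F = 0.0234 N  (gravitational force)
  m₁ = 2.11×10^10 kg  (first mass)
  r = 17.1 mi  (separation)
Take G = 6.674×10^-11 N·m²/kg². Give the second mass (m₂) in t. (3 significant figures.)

Rearranging F = G·m₁·m₂/r² for m₂: m₂ = F·r²/(G·m₁).
F = 0.0234 N; m₁ = 2.11×10^10 kg; r = 17.1 mi = 27520 m; G = 6.674×10^-11 N·m²/kg².
m₂ = 1.258×10^7 kg
1.258×10^7 kg × (1 t / 1000 kg) = 12585 t

12600 t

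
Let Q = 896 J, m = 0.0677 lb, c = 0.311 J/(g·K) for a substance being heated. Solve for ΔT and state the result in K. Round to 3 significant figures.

93.8 K

Rearranging: ΔT = Q/(m·c).
Q = 896 J; m = 0.0677 lb = 0.03071 kg; c = 0.311 J/(g·K) = 311.0 J/(kg·K).
ΔT = 93.82 K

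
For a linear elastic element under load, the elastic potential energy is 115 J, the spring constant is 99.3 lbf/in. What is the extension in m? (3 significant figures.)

0.115 m

Rearranging U = ½k·x² for x: x = √(2U/k).
U = 115 J; k = 99.3 lbf/in = 17390 N/m.
x = 0.1150 m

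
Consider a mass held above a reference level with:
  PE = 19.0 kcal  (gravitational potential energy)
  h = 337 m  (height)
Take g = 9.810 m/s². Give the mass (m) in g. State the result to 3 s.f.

24000 g

Rearranging: m = PE/(g·h).
PE = 19.0 kcal = 79496 J; h = 337 m; g = 9.810 m/s².
m = 24.05 kg
24.05 kg × (1 g / 0.001000 kg) = 24046 g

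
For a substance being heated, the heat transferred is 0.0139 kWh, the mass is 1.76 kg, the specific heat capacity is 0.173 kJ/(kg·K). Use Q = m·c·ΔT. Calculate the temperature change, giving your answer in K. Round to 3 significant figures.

Solving Q = m·c·ΔT for ΔT: ΔT = Q/(m·c).
Q = 0.0139 kWh = 50040 J; m = 1.76 kg; c = 0.173 kJ/(kg·K) = 173.0 J/(kg·K).
ΔT = 164.3 K

164 K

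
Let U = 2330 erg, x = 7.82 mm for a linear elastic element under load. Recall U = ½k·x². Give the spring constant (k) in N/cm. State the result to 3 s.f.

0.0762 N/cm

Solving U = ½k·x² for k: k = 2U/x².
U = 2330 erg = 2.330×10^-4 J; x = 7.82 mm = 0.007820 m.
k = 7.620 N/m
7.620 N/m × (1 N/cm / 100.0 N/m) = 0.07620 N/cm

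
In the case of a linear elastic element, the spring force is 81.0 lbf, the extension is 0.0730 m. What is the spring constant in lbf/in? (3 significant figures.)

28.2 lbf/in

From Hooke's law: k = F/x.
F = 81.0 lbf = 360.3 N; x = 0.0730 m.
k = 4936 N/m
4936 N/m × (1 lbf/in / 175.1 N/m) = 28.18 lbf/in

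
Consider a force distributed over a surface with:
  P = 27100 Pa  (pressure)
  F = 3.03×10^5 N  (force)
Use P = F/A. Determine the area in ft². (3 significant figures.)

Rearranging: A = F/P.
P = 27100 Pa; F = 3.03×10^5 N.
A = 11.18 m²
11.18 m² × (1 ft² / 0.09290 m²) = 120.3 ft²

120 ft²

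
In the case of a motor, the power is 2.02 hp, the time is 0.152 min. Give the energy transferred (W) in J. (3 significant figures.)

Rearranging: W = P·t.
P = 2.02 hp = 1506 W; t = 0.152 min = 9.120 s.
W = 13738 J  (the unit combination reduces to kg·m²/s² = J)

13700 J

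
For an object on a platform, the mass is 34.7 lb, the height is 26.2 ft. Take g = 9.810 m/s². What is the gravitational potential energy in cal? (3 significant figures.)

PE is given directly by: PE = mgh.
m = 34.7 lb = 15.74 kg; h = 26.2 ft = 7.986 m; g = 9.810 m/s².
PE = 1233 J
1233 J × (1 cal / 4.184 J) = 294.7 cal

295 cal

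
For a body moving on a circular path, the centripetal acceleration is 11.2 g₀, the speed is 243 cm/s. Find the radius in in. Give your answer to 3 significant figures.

2.12 in

Rearranging: r = v²/a.
a = 11.2 g₀ = 109.8 m/s²; v = 243 cm/s = 2.430 m/s.
r = 0.05376 m
0.05376 m × (1 in / 0.02540 m) = 2.117 in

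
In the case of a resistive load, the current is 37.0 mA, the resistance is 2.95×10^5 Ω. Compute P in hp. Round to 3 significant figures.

P is given directly by: P = I²R.
I = 37.0 mA = 0.03700 A; R = 2.95×10^5 Ω.
P = 403.9 W
403.9 W × (1 hp / 745.7 W) = 0.5416 hp

0.542 hp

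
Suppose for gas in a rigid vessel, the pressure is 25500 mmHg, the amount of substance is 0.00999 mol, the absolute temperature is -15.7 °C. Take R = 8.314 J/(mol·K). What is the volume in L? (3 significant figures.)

0.00629 L

From the ideal-gas law: V = nRT/P.
P = 25500 mmHg = 3.400×10^6 Pa; n = 0.00999 mol; T = -15.7 °C = 257.4 K; R = 8.314 J/(mol·K).
V = 6.290×10^-6 m³
6.290×10^-6 m³ × (1 L / 0.001000 m³) = 0.006290 L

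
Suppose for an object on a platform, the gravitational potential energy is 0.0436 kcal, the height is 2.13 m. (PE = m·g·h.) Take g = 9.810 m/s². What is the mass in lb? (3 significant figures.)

Solving PE = m·g·h for m: m = PE/(g·h).
PE = 0.0436 kcal = 182.4 J; h = 2.13 m; g = 9.810 m/s².
m = 8.730 kg
8.730 kg × (1 lb / 0.4536 kg) = 19.25 lb

19.2 lb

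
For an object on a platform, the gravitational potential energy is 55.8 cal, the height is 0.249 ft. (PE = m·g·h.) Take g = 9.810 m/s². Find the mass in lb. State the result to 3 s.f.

Rearranging PE = m·g·h for m: m = PE/(g·h).
PE = 55.8 cal = 233.5 J; h = 0.249 ft = 0.07590 m; g = 9.810 m/s².
m = 313.6 kg
313.6 kg × (1 lb / 0.4536 kg) = 691.3 lb

691 lb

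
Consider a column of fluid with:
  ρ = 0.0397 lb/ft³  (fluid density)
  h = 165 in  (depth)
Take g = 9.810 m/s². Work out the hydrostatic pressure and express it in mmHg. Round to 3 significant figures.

P is given directly by: P = ρgh.
ρ = 0.0397 lb/ft³ = 0.6359 kg/m³; h = 165 in = 4.191 m; g = 9.810 m/s².
P = 26.15 Pa  (the unit combination reduces to kg/(m·s²) = Pa)
26.15 Pa × (1 mmHg / 133.3 Pa) = 0.1961 mmHg

0.196 mmHg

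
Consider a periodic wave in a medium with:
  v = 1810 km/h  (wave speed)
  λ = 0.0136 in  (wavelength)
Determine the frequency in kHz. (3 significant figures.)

1460 kHz

Rearranging: f = v/λ.
v = 1810 km/h = 502.8 m/s; λ = 0.0136 in = 3.454×10^-4 m.
f = 1.455×10^6 Hz
1.455×10^6 Hz × (1 kHz / 1000 Hz) = 1455 kHz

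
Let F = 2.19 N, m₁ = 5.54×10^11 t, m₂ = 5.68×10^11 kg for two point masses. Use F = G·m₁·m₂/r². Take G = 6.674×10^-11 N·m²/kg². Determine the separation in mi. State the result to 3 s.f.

From Newton's law of gravitation: r = √(G·m₁m₂/F).
F = 2.19 N; m₁ = 5.54×10^11 t = 5.540×10^14 kg; m₂ = 5.68×10^11 kg; G = 6.674×10^-11 N·m²/kg².
r = 9.793×10^7 m
9.793×10^7 m × (1 mi / 1609 m) = 60849 mi

60800 mi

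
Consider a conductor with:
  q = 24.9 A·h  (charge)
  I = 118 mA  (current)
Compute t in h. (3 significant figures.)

Solving q = I·t for t: t = q/I.
q = 24.9 A·h = 89640 C; I = 118 mA = 0.1180 A.
t = 7.597×10^5 s
7.597×10^5 s × (1 h / 3600 s) = 211.0 h

211 h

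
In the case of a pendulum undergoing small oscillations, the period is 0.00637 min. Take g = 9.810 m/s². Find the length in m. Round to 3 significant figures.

0.0363 m

Rearranging T = 2π√(L/g) for L: L = g·(T/2π)².
T = 0.00637 min = 0.3822 s; g = 9.810 m/s².
L = 0.03630 m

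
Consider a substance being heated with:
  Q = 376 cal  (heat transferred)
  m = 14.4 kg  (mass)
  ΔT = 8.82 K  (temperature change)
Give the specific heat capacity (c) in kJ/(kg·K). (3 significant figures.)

Rearranging: c = Q/(m·ΔT).
Q = 376 cal = 1573 J; m = 14.4 kg; ΔT = 8.82 K.
c = 12.39 J/(kg·K)
12.39 J/(kg·K) × (1 kJ/(kg·K) / 1000 J/(kg·K)) = 0.01239 kJ/(kg·K)

0.0124 kJ/(kg·K)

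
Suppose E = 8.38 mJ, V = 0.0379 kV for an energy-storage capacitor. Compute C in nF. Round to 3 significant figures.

Solving E = ½C·V² for C: C = 2E/V².
E = 8.38 mJ = 0.008380 J; V = 0.0379 kV = 37.90 V.
C = 1.167×10^-5 F
1.167×10^-5 F × (1 nF / 1.000×10^-9 F) = 11668 nF

11700 nF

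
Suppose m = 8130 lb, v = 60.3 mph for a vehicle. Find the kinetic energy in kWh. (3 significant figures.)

Directly: KE = ½mv².
m = 8130 lb = 3688 kg; v = 60.3 mph = 26.96 m/s.
KE = 1.340×10^6 J
1.340×10^6 J × (1 kWh / 3.600×10^6 J) = 0.3722 kWh

0.372 kWh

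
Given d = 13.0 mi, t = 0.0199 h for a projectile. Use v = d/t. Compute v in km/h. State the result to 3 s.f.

Directly: v = d/t.
d = 13.0 mi = 20921 m; t = 0.0199 h = 71.64 s.
v = 292.0 m/s
292.0 m/s × (1 km/h / 0.2778 m/s) = 1051 km/h

1050 km/h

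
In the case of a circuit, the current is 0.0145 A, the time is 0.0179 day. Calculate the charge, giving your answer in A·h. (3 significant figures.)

0.00623 A·h

q is given directly by: q = It.
I = 0.0145 A; t = 0.0179 day = 1547 s.
q = 22.43 C  (the unit combination reduces to A·s = C)
22.43 C × (1 A·h / 3600 C) = 0.006229 A·h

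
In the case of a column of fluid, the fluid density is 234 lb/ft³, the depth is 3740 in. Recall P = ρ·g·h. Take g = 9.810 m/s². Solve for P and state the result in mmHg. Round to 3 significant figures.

Directly: P = ρgh.
ρ = 234 lb/ft³ = 3748 kg/m³; h = 3740 in = 95.00 m; g = 9.810 m/s².
P = 3.493×10^6 Pa
3.493×10^6 Pa × (1 mmHg / 133.3 Pa) = 26200 mmHg

26200 mmHg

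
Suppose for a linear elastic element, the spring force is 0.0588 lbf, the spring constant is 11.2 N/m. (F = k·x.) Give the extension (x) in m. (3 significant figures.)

0.0234 m

Rearranging: x = F/k.
F = 0.0588 lbf = 0.2616 N; k = 11.2 N/m.
x = 0.02335 m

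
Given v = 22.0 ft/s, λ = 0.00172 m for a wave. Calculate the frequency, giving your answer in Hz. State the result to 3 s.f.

3900 Hz

Rearranging: f = v/λ.
v = 22.0 ft/s = 6.706 m/s; λ = 0.00172 m.
f = 3899 Hz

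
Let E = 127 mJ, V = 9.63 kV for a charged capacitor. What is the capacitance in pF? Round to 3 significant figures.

Solving E = ½C·V² for C: C = 2E/V².
E = 127 mJ = 0.1270 J; V = 9.63 kV = 9630 V.
C = 2.739×10^-9 F
2.739×10^-9 F × (1 pF / 1.000×10^-12 F) = 2739 pF

2740 pF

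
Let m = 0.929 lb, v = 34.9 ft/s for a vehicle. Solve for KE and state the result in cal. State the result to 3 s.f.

5.70 cal

Directly: KE = ½mv².
m = 0.929 lb = 0.4214 kg; v = 34.9 ft/s = 10.64 m/s.
KE = 23.84 J
23.84 J × (1 cal / 4.184 J) = 5.698 cal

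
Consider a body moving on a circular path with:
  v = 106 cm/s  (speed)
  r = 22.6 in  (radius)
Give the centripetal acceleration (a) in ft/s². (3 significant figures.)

a is given directly by: a = v²/r.
v = 106 cm/s = 1.060 m/s; r = 22.6 in = 0.5740 m.
a = 1.957 m/s²
1.957 m/s² × (1 ft/s² / 0.3048 m/s²) = 6.422 ft/s²

6.42 ft/s²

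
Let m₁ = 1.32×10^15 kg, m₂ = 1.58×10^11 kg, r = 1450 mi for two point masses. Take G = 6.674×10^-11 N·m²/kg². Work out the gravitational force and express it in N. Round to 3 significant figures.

From Newton's law of gravitation: F = Gm₁m₂/r².
m₁ = 1.32×10^15 kg; m₂ = 1.58×10^11 kg; r = 1450 mi = 2.334×10^6 m; G = 6.674×10^-11 N·m²/kg².
F = 2556 N

2560 N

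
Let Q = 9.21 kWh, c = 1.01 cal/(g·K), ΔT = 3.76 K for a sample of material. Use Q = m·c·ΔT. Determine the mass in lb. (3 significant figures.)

Solving Q = m·c·ΔT for m: m = Q/(c·ΔT).
Q = 9.21 kWh = 3.316×10^7 J; c = 1.01 cal/(g·K) = 4226 J/(kg·K); ΔT = 3.76 K.
m = 2087 kg
2087 kg × (1 lb / 0.4536 kg) = 4600 lb

4600 lb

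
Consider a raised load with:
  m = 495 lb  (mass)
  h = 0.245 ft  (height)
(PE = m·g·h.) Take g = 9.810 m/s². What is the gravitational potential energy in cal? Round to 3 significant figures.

39.3 cal

Directly: PE = mgh.
m = 495 lb = 224.5 kg; h = 0.245 ft = 0.07468 m; g = 9.810 m/s².
PE = 164.5 J
164.5 J × (1 cal / 4.184 J) = 39.31 cal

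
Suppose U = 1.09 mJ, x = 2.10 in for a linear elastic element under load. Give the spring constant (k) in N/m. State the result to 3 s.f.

0.766 N/m

Rearranging U = ½k·x² for k: k = 2U/x².
U = 1.09 mJ = 0.001090 J; x = 2.10 in = 0.05334 m.
k = 0.7662 N/m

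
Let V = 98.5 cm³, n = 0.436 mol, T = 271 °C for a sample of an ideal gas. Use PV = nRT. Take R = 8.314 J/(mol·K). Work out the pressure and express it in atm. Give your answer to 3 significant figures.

Directly: P = nRT/V.
V = 98.5 cm³ = 9.850×10^-5 m³; n = 0.436 mol; T = 271 °C = 544.1 K; R = 8.314 J/(mol·K).
P = 2.003×10^7 Pa
2.003×10^7 Pa × (1 atm / 1.013×10^5 Pa) = 197.6 atm

198 atm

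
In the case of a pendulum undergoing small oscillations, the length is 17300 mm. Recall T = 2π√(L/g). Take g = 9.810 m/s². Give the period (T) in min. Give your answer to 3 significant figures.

0.139 min

Directly: T = 2π√(L/g).
L = 17300 mm = 17.30 m; g = 9.810 m/s².
T = 8.344 s
8.344 s × (1 min / 60.00 s) = 0.1391 min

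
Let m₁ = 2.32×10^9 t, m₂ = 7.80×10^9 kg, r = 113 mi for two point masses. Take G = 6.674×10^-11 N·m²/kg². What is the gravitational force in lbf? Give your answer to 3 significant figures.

Directly: F = Gm₁m₂/r².
m₁ = 2.32×10^9 t = 2.320×10^12 kg; m₂ = 7.80×10^9 kg; r = 113 mi = 1.819×10^5 m; G = 6.674×10^-11 N·m²/kg².
F = 36.52 N  (the unit combination reduces to kg·m/s² = N)
36.52 N × (1 lbf / 4.448 N) = 8.210 lbf

8.21 lbf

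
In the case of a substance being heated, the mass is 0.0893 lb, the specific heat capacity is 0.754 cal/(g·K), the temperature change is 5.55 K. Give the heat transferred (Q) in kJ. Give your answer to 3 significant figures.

Q is given directly by: Q = mcΔT.
m = 0.0893 lb = 0.04051 kg; c = 0.754 cal/(g·K) = 3155 J/(kg·K); ΔT = 5.55 K.
Q = 709.2 J  (the unit combination reduces to kg·m²/s² = J)
709.2 J × (1 kJ / 1000 J) = 0.7092 kJ

0.709 kJ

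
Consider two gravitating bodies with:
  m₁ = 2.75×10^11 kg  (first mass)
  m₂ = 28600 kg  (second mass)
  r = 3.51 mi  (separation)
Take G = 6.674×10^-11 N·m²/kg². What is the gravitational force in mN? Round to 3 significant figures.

16.5 mN

Directly: F = Gm₁m₂/r².
m₁ = 2.75×10^11 kg; m₂ = 28600 kg; r = 3.51 mi = 5649 m; G = 6.674×10^-11 N·m²/kg².
F = 0.01645 N
0.01645 N × (1 mN / 0.001000 N) = 16.45 mN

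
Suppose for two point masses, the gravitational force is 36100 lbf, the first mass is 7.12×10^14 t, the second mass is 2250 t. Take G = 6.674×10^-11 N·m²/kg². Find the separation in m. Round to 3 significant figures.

25800 m

From Newton's law of gravitation: r = √(G·m₁m₂/F).
F = 36100 lbf = 1.606×10^5 N; m₁ = 7.12×10^14 t = 7.120×10^17 kg; m₂ = 2250 t = 2.250×10^6 kg; G = 6.674×10^-11 N·m²/kg².
r = 25803 m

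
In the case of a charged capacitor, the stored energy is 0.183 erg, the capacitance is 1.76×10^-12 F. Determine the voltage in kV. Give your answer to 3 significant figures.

Rearranging: V = √(2E/C).
E = 0.183 erg = 1.830×10^-8 J; C = 1.76×10^-12 F.
V = 144.2 V
144.2 V × (1 kV / 1000 V) = 0.1442 kV

0.144 kV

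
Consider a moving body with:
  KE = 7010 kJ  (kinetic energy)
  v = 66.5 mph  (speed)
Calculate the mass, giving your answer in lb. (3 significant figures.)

35000 lb

Solving KE = ½mv² for m: m = 2·KE/v².
KE = 7010 kJ = 7.010×10^6 J; v = 66.5 mph = 29.73 m/s.
m = 15864 kg
15864 kg × (1 lb / 0.4536 kg) = 34974 lb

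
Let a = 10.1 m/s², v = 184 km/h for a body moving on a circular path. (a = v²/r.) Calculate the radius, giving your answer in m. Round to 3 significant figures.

Rearranging: r = v²/a.
a = 10.1 m/s²; v = 184 km/h = 51.11 m/s.
r = 258.6 m

259 m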